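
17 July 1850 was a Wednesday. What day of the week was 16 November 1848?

Count forward from the earlier date (November 16, 1848) to the later (July 17, 1850):
November 16, 1848 → November 16, 1849: 365 days.
November 1849: 30 − 16 = 14 days remain.
Then December (31), January (31), February 1850 (28), March (31), April (30), May (31), June (30): 31 + 31 + 28 + 31 + 30 + 31 + 30 = 212 days.
July 1–17, 1850: 17 days.
Residual: 243 days.
Total: 608 days.
608 mod 7 = 6, so 6 days before Wednesday is Thursday.

Thursday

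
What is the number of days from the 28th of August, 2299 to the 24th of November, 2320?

7758

From August 28, 2299 to August 28, 2320: 21 years, of which 5 contain a Feb 29 — 16×365 + 5×366 = 7670 days.
(2300 is not a leap year (divisible by 100 but not 400).)
August 2320: 31 − 28 = 3 days remain.
Then September (30), October (31): 30 + 31 = 61 days.
November 1–24, 2320: 24 days.
Residual: 88 days.
Total: 7758 days.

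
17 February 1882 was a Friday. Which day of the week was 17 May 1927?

Tuesday

From February 17, 1882 to February 17, 1927: 45 years, of which 10 contain a Feb 29 — 35×365 + 10×366 = 16435 days.
(1900 is not a leap year (divisible by 100 but not 400).)
February 1927: 28 − 17 = 11 days remain (1927 is not a leap year, so February has 28 days).
Then March (31), April (30): 31 + 30 = 61 days.
May 1–17, 1927: 17 days.
Residual: 89 days.
Total: 16524 days.
16524 mod 7 = 4, so 4 days after Friday is Tuesday.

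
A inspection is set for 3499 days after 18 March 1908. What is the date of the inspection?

16 October 1917

Count 3499 days after March 18, 1908:
From March 18, 1908 to March 18, 1917: 9 years, of which 2 contain a Feb 29 — 7×365 + 2×366 = 3287 days.
March 1917: 31 − 18 = 13 days remain.
Then April (30), May (31), June (30), July (31), August (31), September (30): 30 + 31 + 30 + 31 + 31 + 30 = 183 days.
October 1–16, 1917: 16 days.
Residual: 212 days.
Total: 3499 days.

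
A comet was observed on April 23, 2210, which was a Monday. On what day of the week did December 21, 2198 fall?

Friday

Count forward from the earlier date (December 21, 2198) to the later (April 23, 2210):
From December 21, 2198 to December 21, 2209: 11 years, of which 2 contain a Feb 29 — 9×365 + 2×366 = 4017 days.
(2200 is not a leap year (divisible by 100 but not 400).)
December 2209: 31 − 21 = 10 days remain.
Then January (31), February 2210 (28), March (31): 31 + 28 + 31 = 90 days.
April 1–23, 2210: 23 days.
Residual: 123 days.
Total: 4140 days.
4140 mod 7 = 3, so 3 days before Monday is Friday.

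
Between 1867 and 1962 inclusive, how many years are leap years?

Years divisible by 4: 1868, 1872, …, 1960 — 24 in all.
Of these, 1900 is divisible by 100 but not 400, so not leap.
Leap years: 24 − 1 = 23.

23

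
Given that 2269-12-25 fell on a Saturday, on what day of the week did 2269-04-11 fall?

Sunday

Count forward from the earlier date (April 11, 2269) to the later (December 25, 2269):
April 2269: 30 − 11 = 19 days remain.
Then May (31), June (30), July (31), August (31), September (30), October (31), November (30): 31 + 30 + 31 + 31 + 30 + 31 + 30 = 214 days.
December 1–25, 2269: 25 days.
Total: 19 + 214 + 25 = 258 days.
258 mod 7 = 6, so 6 days before Saturday is Sunday.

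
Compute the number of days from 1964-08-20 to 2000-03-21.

12997

Day-of-year of August 20, 1964: 233.
Day-of-year of March 21, 2000: 81.
1964 has 366 days, so 366 − 233 = 133 days remain in 1964.
Full years 1965–1999: 27 common + 8 leap = 27×365 + 8×366 = 12783 days.
Total: 133 + 12783 + 81 = 12997 days.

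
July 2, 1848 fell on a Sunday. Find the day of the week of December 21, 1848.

Thursday

July 1848: 31 − 2 = 29 days remain.
Then August (31), September (30), October (31), November (30): 31 + 30 + 31 + 30 = 122 days.
December 1–21, 1848: 21 days.
Total: 29 + 122 + 21 = 172 days.
172 mod 7 = 4, so 4 days after Sunday is Thursday.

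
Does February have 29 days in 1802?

1802 is not a leap year.

No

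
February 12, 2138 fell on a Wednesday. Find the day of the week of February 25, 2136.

Count forward from the earlier date (February 25, 2136) to the later (February 12, 2138):
February 2136: 29 − 25 = 4 days remain (2136 is a leap year, so February has 29 days).
Then 23 full months totalling 702 days.
February 1–12, 2138: 12 days (2138 is not a leap year).
Total: 4 + 702 + 12 = 718 days.
718 mod 7 = 4, so 4 days before Wednesday is Saturday.

Saturday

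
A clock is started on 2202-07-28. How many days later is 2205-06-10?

Day-of-year of July 28, 2202: 209.
Day-of-year of June 10, 2205: 161.
2202 has 365 days, so 365 − 209 = 156 days remain in 2202.
Full years: 2203: 365; 2204: 366. Sum = 731.
Total: 156 + 731 + 161 = 1048 days.

1048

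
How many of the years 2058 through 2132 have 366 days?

Years divisible by 4: 2060, 2064, …, 2132 — 19 in all.
Of these, 2100 is divisible by 100 but not 400, so not leap.
Leap years: 19 − 1 = 18.

18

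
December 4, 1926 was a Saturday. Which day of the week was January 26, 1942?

Monday

Day-of-year of December 4, 1926: 338.
Day-of-year of January 26, 1942: 26.
1926 has 365 days, so 365 − 338 = 27 days remain in 1926.
Full years 1927–1941: 11 common + 4 leap = 11×365 + 4×366 = 5479 days.
Total: 27 + 5479 + 26 = 5532 days.
5532 mod 7 = 2, so 2 days after Saturday is Monday.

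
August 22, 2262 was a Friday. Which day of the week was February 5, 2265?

Day-of-year of August 22, 2262: 234.
Day-of-year of February 5, 2265: 36.
2262 has 365 days, so 365 − 234 = 131 days remain in 2262.
Full years: 2263: 365; 2264: 366. Sum = 731.
Total: 131 + 731 + 36 = 898 days.
898 mod 7 = 2, so 2 days after Friday is Sunday.

Sunday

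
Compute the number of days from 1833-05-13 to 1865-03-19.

From May 13, 1833 to May 13, 1864: 31 years, of which 8 contain a Feb 29 — 23×365 + 8×366 = 11323 days.
May 1864: 31 − 13 = 18 days remain.
Then 9 full months totalling 273 days.
March 1–19, 1865: 19 days.
Residual: 310 days.
Total: 11633 days.

11633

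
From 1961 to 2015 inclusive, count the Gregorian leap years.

13

Years divisible by 4: 1964, 1968, …, 2012 — 13 in all.
2000 is divisible by 400, so still leap.
No century exceptions apply. Count: 13.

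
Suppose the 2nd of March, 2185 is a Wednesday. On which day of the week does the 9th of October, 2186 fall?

March 2185: 31 − 2 = 29 days remain.
Then 18 full months totalling 548 days.
October 1–9, 2186: 9 days.
Total: 29 + 548 + 9 = 586 days.
586 mod 7 = 5, so 5 days after Wednesday is Monday.

Monday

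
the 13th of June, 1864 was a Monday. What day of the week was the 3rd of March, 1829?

Count forward from the earlier date (March 3, 1829) to the later (June 13, 1864):
Day-of-year of March 3, 1829: 62.
Day-of-year of June 13, 1864: 165.
1829 has 365 days, so 365 − 62 = 303 days remain in 1829.
Full years 1830–1863: 26 common + 8 leap = 26×365 + 8×366 = 12418 days.
Total: 303 + 12418 + 165 = 12886 days.
12886 mod 7 = 6, so 6 days before Monday is Tuesday.

Tuesday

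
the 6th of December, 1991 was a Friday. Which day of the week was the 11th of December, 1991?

Wednesday

Within December 1991: 11 − 6 = 5 days.
5 mod 7 = 5, so 5 days after Friday is Wednesday.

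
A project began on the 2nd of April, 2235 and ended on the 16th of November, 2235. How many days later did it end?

April 2235: 30 − 2 = 28 days remain.
Then May (31), June (30), July (31), August (31), September (30), October (31): 31 + 30 + 31 + 31 + 30 + 31 = 184 days.
November 1–16, 2235: 16 days.
Total: 28 + 184 + 16 = 228 days.

228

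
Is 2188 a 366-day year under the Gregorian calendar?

Yes

2188 is a leap year.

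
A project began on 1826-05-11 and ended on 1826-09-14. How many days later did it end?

May 1826: 31 − 11 = 20 days remain.
Then June (30), July (31), August (31): 30 + 31 + 31 = 92 days.
September 1–14, 1826: 14 days.
Total: 20 + 92 + 14 = 126 days.

126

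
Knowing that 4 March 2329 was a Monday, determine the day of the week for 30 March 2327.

Count forward from the earlier date (March 30, 2327) to the later (March 4, 2329):
March 30, 2327 → March 30, 2328: 366 days (2328 is a leap year).
March 2328: 31 − 30 = 1 day remains.
Then 11 full months totalling 334 days.
March 1–4, 2329: 4 days.
Residual: 339 days.
Total: 705 days.
705 mod 7 = 5, so 5 days before Monday is Wednesday.

Wednesday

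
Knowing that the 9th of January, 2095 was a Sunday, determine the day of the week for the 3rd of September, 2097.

Day-of-year of January 9, 2095: 9.
Day-of-year of September 3, 2097: 246.
2095 has 365 days, so 365 − 9 = 356 days remain in 2095.
Full years: 2096: 366. Sum = 366.
Total: 356 + 366 + 246 = 968 days.
968 mod 7 = 2, so 2 days after Sunday is Tuesday.

Tuesday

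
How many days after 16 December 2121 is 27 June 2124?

924

December 16, 2121 → December 16, 2122: 365 days.
December 16, 2122 → December 16, 2123: 365 days.
December 2123: 31 − 16 = 15 days remain.
Then January (31), February 2124 (29), March (31), April (30), May (31): 31 + 29 + 31 + 30 + 31 = 152 days.
June 1–27, 2124: 27 days.
Residual: 194 days.
Total: 924 days.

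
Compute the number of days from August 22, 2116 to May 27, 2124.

2835

Day-of-year of August 22, 2116: 235.
Day-of-year of May 27, 2124: 148.
2116 has 366 days, so 366 − 235 = 131 days remain in 2116.
Full years 2117–2123: 6 common + 1 leap = 6×365 + 1×366 = 2556 days.
Total: 131 + 2556 + 148 = 2835 days.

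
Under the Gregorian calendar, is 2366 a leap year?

2366 is not a leap year.

No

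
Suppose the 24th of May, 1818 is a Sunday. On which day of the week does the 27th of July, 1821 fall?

May 24, 1818 → May 24, 1819: 365 days.
May 24, 1819 → May 24, 1820: 366 days (1820 is a leap year).
May 24, 1820 → May 24, 1821: 365 days.
May 1821: 31 − 24 = 7 days remain.
Then June (30): 30 days.
July 1–27, 1821: 27 days.
Residual: 64 days.
Total: 1160 days.
1160 mod 7 = 5, so 5 days after Sunday is Friday.

Friday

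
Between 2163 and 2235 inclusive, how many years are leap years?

17

Years divisible by 4: 2164, 2168, …, 2232 — 18 in all.
Of these, 2200 is divisible by 100 but not 400, so not leap.
Leap years: 18 − 1 = 17.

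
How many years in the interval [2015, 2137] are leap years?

30

Years divisible by 4: 2016, 2020, …, 2136 — 31 in all.
Of these, 2100 is divisible by 100 but not 400, so not leap.
Leap years: 31 − 1 = 30.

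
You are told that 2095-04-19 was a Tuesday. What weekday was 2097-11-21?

Thursday

April 19, 2095 → April 19, 2096: 366 days (2096 is a leap year).
April 19, 2096 → April 19, 2097: 365 days.
April 2097: 30 − 19 = 11 days remain.
Then May (31), June (30), July (31), August (31), September (30), October (31): 31 + 30 + 31 + 31 + 30 + 31 = 184 days.
November 1–21, 2097: 21 days.
Residual: 216 days.
Total: 947 days.
947 mod 7 = 2, so 2 days after Tuesday is Thursday.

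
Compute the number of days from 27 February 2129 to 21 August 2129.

175

February 2129: 28 − 27 = 1 day remains (2129 is not a leap year, so February has 28 days).
Then March (31), April (30), May (31), June (30), July (31): 31 + 30 + 31 + 30 + 31 = 153 days.
August 1–21, 2129: 21 days.
Total: 1 + 153 + 21 = 175 days.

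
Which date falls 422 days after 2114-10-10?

2115-12-06

Count 422 days after October 10, 2114:
October 2114: 31 − 10 = 21 days remain.
Then 13 full months totalling 395 days.
December 1–6, 2115: 6 days.
Total: 21 + 395 + 6 = 422 days.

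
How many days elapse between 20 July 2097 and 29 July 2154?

20827

Day-of-year of July 20, 2097: 201.
Day-of-year of July 29, 2154: 210.
2097 has 365 days, so 365 − 201 = 164 days remain in 2097.
Full years 2098–2153: 43 common + 13 leap = 43×365 + 13×366 = 20453 days.
Total: 164 + 20453 + 210 = 20827 days.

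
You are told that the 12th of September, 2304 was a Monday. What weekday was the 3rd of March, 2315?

From September 12, 2304 to September 12, 2314: 10 years, of which 2 contain a Feb 29 — 8×365 + 2×366 = 3652 days.
September 2314: 30 − 12 = 18 days remain.
Then October (31), November (30), December (31), January (31), February 2315 (28): 31 + 30 + 31 + 31 + 28 = 151 days.
March 1–3, 2315: 3 days.
Residual: 172 days.
Total: 3824 days.
3824 mod 7 = 2, so 2 days after Monday is Wednesday.

Wednesday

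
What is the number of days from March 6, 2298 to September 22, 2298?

200

March 2298: 31 − 6 = 25 days remain.
Then April (30), May (31), June (30), July (31), August (31): 30 + 31 + 30 + 31 + 31 = 153 days.
September 1–22, 2298: 22 days.
Total: 25 + 153 + 22 = 200 days.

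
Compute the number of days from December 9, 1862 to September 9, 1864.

640

December 1862: 31 − 9 = 22 days remain.
Then 20 full months totalling 609 days.
September 1–9, 1864: 9 days.
Total: 22 + 609 + 9 = 640 days.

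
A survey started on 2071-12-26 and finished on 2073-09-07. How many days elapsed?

621

Day-of-year of December 26, 2071: 360.
Day-of-year of September 7, 2073: 250.
2071 has 365 days, so 365 − 360 = 5 days remain in 2071.
Full years: 2072: 366. Sum = 366.
Total: 5 + 366 + 250 = 621 days.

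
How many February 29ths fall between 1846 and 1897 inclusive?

Years divisible by 4: 1848, 1852, …, 1896 — 13 in all.
No century exceptions apply. Count: 13.

13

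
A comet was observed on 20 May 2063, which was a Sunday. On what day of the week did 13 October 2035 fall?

Saturday

Count forward from the earlier date (October 13, 2035) to the later (May 20, 2063):
From October 13, 2035 to October 13, 2062: 27 years, of which 7 contain a Feb 29 — 20×365 + 7×366 = 9862 days.
October 2062: 31 − 13 = 18 days remain.
Then November (30), December (31), January (31), February 2063 (28), March (31), April (30): 30 + 31 + 31 + 28 + 31 + 30 = 181 days.
May 1–20, 2063: 20 days.
Residual: 219 days.
Total: 10081 days.
10081 mod 7 = 1, so 1 day before Sunday is Saturday.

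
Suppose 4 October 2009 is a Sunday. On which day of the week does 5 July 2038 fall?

Monday

Day-of-year of October 4, 2009: 277.
Day-of-year of July 5, 2038: 186.
2009 has 365 days, so 365 − 277 = 88 days remain in 2009.
Full years 2010–2037: 21 common + 7 leap = 21×365 + 7×366 = 10227 days.
Total: 88 + 10227 + 186 = 10501 days.
10501 mod 7 = 1, so 1 day after Sunday is Monday.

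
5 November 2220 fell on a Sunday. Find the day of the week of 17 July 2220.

Count forward from the earlier date (July 17, 2220) to the later (November 5, 2220):
July 2220: 31 − 17 = 14 days remain.
Then August (31), September (30), October (31): 31 + 30 + 31 = 92 days.
November 1–5, 2220: 5 days.
Total: 14 + 92 + 5 = 111 days.
111 mod 7 = 6, so 6 days before Sunday is Monday.

Monday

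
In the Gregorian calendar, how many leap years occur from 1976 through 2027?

13

Years divisible by 4: 1976, 1980, …, 2024 — 13 in all.
2000 is divisible by 400, so still leap.
No century exceptions apply. Count: 13.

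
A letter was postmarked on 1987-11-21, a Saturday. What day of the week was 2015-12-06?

Day-of-year of November 21, 1987: 325.
Day-of-year of December 6, 2015: 340.
1987 has 365 days, so 365 − 325 = 40 days remain in 1987.
Full years 1988–2014: 20 common + 7 leap = 20×365 + 7×366 = 9862 days.
Total: 40 + 9862 + 340 = 10242 days.
10242 mod 7 = 1, so 1 day after Saturday is Sunday.

Sunday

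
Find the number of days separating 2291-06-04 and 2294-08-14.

1167

Day-of-year of June 4, 2291: 155.
Day-of-year of August 14, 2294: 226.
2291 has 365 days, so 365 − 155 = 210 days remain in 2291.
Full years: 2292: 366; 2293: 365. Sum = 731.
Total: 210 + 731 + 226 = 1167 days.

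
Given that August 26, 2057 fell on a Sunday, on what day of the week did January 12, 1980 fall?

Saturday

Count forward from the earlier date (January 12, 1980) to the later (August 26, 2057):
Day-of-year of January 12, 1980: 12.
Day-of-year of August 26, 2057: 238.
1980 has 366 days, so 366 − 12 = 354 days remain in 1980.
Full years 1981–2056: 57 common + 19 leap = 57×365 + 19×366 = 27759 days.
Total: 354 + 27759 + 238 = 28351 days.
28351 mod 7 = 1, so 1 day before Sunday is Saturday.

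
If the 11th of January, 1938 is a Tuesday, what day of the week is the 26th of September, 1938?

January 1938: 31 − 11 = 20 days remain.
Then February 1938 (28), March (31), April (30), May (31), June (30), July (31), August (31): 28 + 31 + 30 + 31 + 30 + 31 + 31 = 212 days.
September 1–26, 1938: 26 days.
Total: 20 + 212 + 26 = 258 days.
258 mod 7 = 6, so 6 days after Tuesday is Monday.

Monday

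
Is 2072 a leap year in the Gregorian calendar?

Yes

2072 is a leap year.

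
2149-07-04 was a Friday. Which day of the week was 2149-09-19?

Friday

July 2149: 31 − 4 = 27 days remain.
Then August (31): 31 days.
September 1–19, 2149: 19 days.
Total: 27 + 31 + 19 = 77 days.
77 is a multiple of 7, so 2149-09-19 falls on the same weekday: Friday.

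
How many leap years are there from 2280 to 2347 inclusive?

Years divisible by 4: 2280, 2284, …, 2344 — 17 in all.
Of these, 2300 is divisible by 100 but not 400, so not leap.
Leap years: 17 − 1 = 16.

16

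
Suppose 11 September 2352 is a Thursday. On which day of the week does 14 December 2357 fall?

Saturday

September 11, 2352 → September 11, 2353: 365 days.
September 11, 2353 → September 11, 2354: 365 days.
September 11, 2354 → September 11, 2355: 365 days.
September 11, 2355 → September 11, 2356: 366 days (2356 is a leap year).
September 11, 2356 → September 11, 2357: 365 days.
September 2357: 30 − 11 = 19 days remain.
Then October (31), November (30): 31 + 30 = 61 days.
December 1–14, 2357: 14 days.
Residual: 94 days.
Total: 1920 days.
1920 mod 7 = 2, so 2 days after Thursday is Saturday.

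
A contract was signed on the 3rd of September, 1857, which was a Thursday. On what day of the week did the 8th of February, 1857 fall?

Sunday

Count forward from the earlier date (February 8, 1857) to the later (September 3, 1857):
February 1857: 28 − 8 = 20 days remain (1857 is not a leap year, so February has 28 days).
Then March (31), April (30), May (31), June (30), July (31), August (31): 31 + 30 + 31 + 30 + 31 + 31 = 184 days.
September 1–3, 1857: 3 days.
Total: 20 + 184 + 3 = 207 days.
207 mod 7 = 4, so 4 days before Thursday is Sunday.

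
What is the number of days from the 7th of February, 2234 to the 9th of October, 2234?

February 2234: 28 − 7 = 21 days remain (2234 is not a leap year, so February has 28 days).
Then March (31), April (30), May (31), June (30), July (31), August (31), September (30): 31 + 30 + 31 + 30 + 31 + 31 + 30 = 214 days.
October 1–9, 2234: 9 days.
Total: 21 + 214 + 9 = 244 days.

244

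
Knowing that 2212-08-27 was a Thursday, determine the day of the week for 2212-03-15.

Sunday

Count forward from the earlier date (March 15, 2212) to the later (August 27, 2212):
March 2212: 31 − 15 = 16 days remain.
Then April (30), May (31), June (30), July (31): 30 + 31 + 30 + 31 = 122 days.
August 1–27, 2212: 27 days.
Total: 16 + 122 + 27 = 165 days.
165 mod 7 = 4, so 4 days before Thursday is Sunday.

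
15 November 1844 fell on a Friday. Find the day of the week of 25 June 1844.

Tuesday

Count forward from the earlier date (June 25, 1844) to the later (November 15, 1844):
June 1844: 30 − 25 = 5 days remain.
Then July (31), August (31), September (30), October (31): 31 + 31 + 30 + 31 = 123 days.
November 1–15, 1844: 15 days.
Total: 5 + 123 + 15 = 143 days.
143 mod 7 = 3, so 3 days before Friday is Tuesday.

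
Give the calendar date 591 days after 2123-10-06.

2125-05-19

Count 591 days after October 6, 2123:
October 6, 2123 → October 6, 2124: 366 days (2124 is a leap year).
October 2124: 31 − 6 = 25 days remain.
Then November (30), December (31), January (31), February 2125 (28), March (31), April (30): 30 + 31 + 31 + 28 + 31 + 30 = 181 days.
May 1–19, 2125: 19 days.
Residual: 225 days.
Total: 591 days.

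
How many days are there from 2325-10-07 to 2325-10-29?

Within October 2325: 29 − 7 = 22 days.

22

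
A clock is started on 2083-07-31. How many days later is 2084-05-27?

July 2083: 31 − 31 = 0 days remain.
Then 9 full months totalling 274 days.
May 1–27, 2084: 27 days.
Total: 0 + 274 + 27 = 301 days.

301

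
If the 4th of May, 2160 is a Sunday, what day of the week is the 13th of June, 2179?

Day-of-year of May 4, 2160: 125.
Day-of-year of June 13, 2179: 164.
2160 has 366 days, so 366 − 125 = 241 days remain in 2160.
Full years 2161–2178: 14 common + 4 leap = 14×365 + 4×366 = 6574 days.
Total: 241 + 6574 + 164 = 6979 days.
6979 is a multiple of 7, so the 13th of June, 2179 falls on the same weekday: Sunday.

Sunday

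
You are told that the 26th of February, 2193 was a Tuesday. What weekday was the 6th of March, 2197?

Monday

February 26, 2193 → February 26, 2194: 365 days.
February 26, 2194 → February 26, 2195: 365 days.
February 26, 2195 → February 26, 2196: 365 days.
February 26, 2196 → February 26, 2197: 366 days (2196 is a leap year).
February 2197: 28 − 26 = 2 days remain (2197 is not a leap year, so February has 28 days).
March 1–6, 2197: 6 days.
Residual: 8 days.
Total: 1469 days.
1469 mod 7 = 6, so 6 days after Tuesday is Monday.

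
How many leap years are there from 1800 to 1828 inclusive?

Years divisible by 4 in [1800, 1828]: 1800, 1804, 1808, 1812, 1816, 1820, 1824, 1828.
Of these, 1800 is divisible by 100 but not 400, so not leap.
Leap years: 8 − 1 = 7.

7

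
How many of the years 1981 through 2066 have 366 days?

Years divisible by 4: 1984, 1988, …, 2064 — 21 in all.
2000 is divisible by 400, so still leap.
No century exceptions apply. Count: 21.

21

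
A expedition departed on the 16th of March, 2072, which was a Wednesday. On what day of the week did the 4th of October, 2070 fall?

Saturday

Count forward from the earlier date (October 4, 2070) to the later (March 16, 2072):
October 4, 2070 → October 4, 2071: 365 days.
October 2071: 31 − 4 = 27 days remain.
Then November (30), December (31), January (31), February 2072 (29): 30 + 31 + 31 + 29 = 121 days.
March 1–16, 2072: 16 days.
Residual: 164 days.
Total: 529 days.
529 mod 7 = 4, so 4 days before Wednesday is Saturday.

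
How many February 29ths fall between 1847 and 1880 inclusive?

9

Years divisible by 4 in [1847, 1880]: 1848, 1852, 1856, 1860, 1864, 1868, 1872, 1876, 1880.
No century exceptions apply. Count: 9.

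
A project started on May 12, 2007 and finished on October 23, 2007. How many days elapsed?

May 2007: 31 − 12 = 19 days remain.
Then June (30), July (31), August (31), September (30): 30 + 31 + 31 + 30 = 122 days.
October 1–23, 2007: 23 days.
Total: 19 + 122 + 23 = 164 days.

164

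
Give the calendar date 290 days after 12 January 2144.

28 October 2144

Count 290 days after January 12, 2144:
January 2144: 31 − 12 = 19 days remain.
Then February 2144 (29), March (31), April (30), May (31), June (30), July (31), August (31), September (30): 29 + 31 + 30 + 31 + 30 + 31 + 31 + 30 = 243 days.
October 1–28, 2144: 28 days.
Total: 19 + 243 + 28 = 290 days.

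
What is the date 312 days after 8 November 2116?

16 September 2117

Count 312 days after November 8, 2116:
November 2116: 30 − 8 = 22 days remain.
Then 9 full months totalling 274 days.
September 1–16, 2117: 16 days.
Residual: 312 days.
Total: 312 days.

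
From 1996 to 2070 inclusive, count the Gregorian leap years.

19

Years divisible by 4: 1996, 2000, …, 2068 — 19 in all.
2000 is divisible by 400, so still leap.
No century exceptions apply. Count: 19.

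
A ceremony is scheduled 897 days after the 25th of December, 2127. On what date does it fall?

the 9th of June, 2130

Count 897 days after December 25, 2127:
December 25, 2127 → December 25, 2128: 366 days (2128 is a leap year).
December 25, 2128 → December 25, 2129: 365 days.
December 2129: 31 − 25 = 6 days remain.
Then January (31), February 2130 (28), March (31), April (30), May (31): 31 + 28 + 31 + 30 + 31 = 151 days.
June 1–9, 2130: 9 days.
Residual: 166 days.
Total: 897 days.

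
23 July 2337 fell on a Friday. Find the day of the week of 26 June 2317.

Count forward from the earlier date (June 26, 2317) to the later (July 23, 2337):
Day-of-year of June 26, 2317: 177.
Day-of-year of July 23, 2337: 204.
2317 has 365 days, so 365 − 177 = 188 days remain in 2317.
Full years 2318–2336: 14 common + 5 leap = 14×365 + 5×366 = 6940 days.
Total: 188 + 6940 + 204 = 7332 days.
7332 mod 7 = 3, so 3 days before Friday is Tuesday.

Tuesday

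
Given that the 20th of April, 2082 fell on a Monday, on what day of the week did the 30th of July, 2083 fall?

April 20, 2082 → April 20, 2083: 365 days.
April 2083: 30 − 20 = 10 days remain.
Then May (31), June (30): 31 + 30 = 61 days.
July 1–30, 2083: 30 days.
Residual: 101 days.
Total: 466 days.
466 mod 7 = 4, so 4 days after Monday is Friday.

Friday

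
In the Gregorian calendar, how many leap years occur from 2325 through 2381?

14

Years divisible by 4: 2328, 2332, …, 2380 — 14 in all.
No century exceptions apply. Count: 14.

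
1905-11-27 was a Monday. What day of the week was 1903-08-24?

Count forward from the earlier date (August 24, 1903) to the later (November 27, 1905):
August 24, 1903 → August 24, 1904: 366 days (1904 is a leap year).
August 24, 1904 → August 24, 1905: 365 days.
August 1905: 31 − 24 = 7 days remain.
Then September (30), October (31): 30 + 31 = 61 days.
November 1–27, 1905: 27 days.
Residual: 95 days.
Total: 826 days.
826 is a multiple of 7, so 1903-08-24 falls on the same weekday: Monday.

Monday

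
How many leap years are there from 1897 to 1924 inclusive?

6

Years divisible by 4 in [1897, 1924]: 1900, 1904, 1908, 1912, 1916, 1920, 1924.
Of these, 1900 is divisible by 100 but not 400, so not leap.
Leap years: 7 − 1 = 6.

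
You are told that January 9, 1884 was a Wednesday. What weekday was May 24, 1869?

Count forward from the earlier date (May 24, 1869) to the later (January 9, 1884):
Day-of-year of May 24, 1869: 144.
Day-of-year of January 9, 1884: 9.
1869 has 365 days, so 365 − 144 = 221 days remain in 1869.
Full years 1870–1883: 11 common + 3 leap = 11×365 + 3×366 = 5113 days.
Total: 221 + 5113 + 9 = 5343 days.
5343 mod 7 = 2, so 2 days before Wednesday is Monday.

Monday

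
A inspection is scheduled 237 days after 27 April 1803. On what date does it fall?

20 December 1803

Count 237 days after April 27, 1803:
April 1803: 30 − 27 = 3 days remain.
Then May (31), June (30), July (31), August (31), September (30), October (31), November (30): 31 + 30 + 31 + 31 + 30 + 31 + 30 = 214 days.
December 1–20, 1803: 20 days.
Total: 3 + 214 + 20 = 237 days.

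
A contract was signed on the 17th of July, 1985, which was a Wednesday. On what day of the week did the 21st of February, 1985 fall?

Thursday

Count forward from the earlier date (February 21, 1985) to the later (July 17, 1985):
February 1985: 28 − 21 = 7 days remain (1985 is not a leap year, so February has 28 days).
Then March (31), April (30), May (31), June (30): 31 + 30 + 31 + 30 = 122 days.
July 1–17, 1985: 17 days.
Total: 7 + 122 + 17 = 146 days.
146 mod 7 = 6, so 6 days before Wednesday is Thursday.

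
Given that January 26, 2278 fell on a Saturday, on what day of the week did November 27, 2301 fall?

Wednesday

From January 26, 2278 to January 26, 2301: 23 years, of which 5 contain a Feb 29 — 18×365 + 5×366 = 8400 days.
(2300 is not a leap year (divisible by 100 but not 400).)
January 2301: 31 − 26 = 5 days remain.
Then 9 full months totalling 273 days.
November 1–27, 2301: 27 days.
Residual: 305 days.
Total: 8705 days.
8705 mod 7 = 4, so 4 days after Saturday is Wednesday.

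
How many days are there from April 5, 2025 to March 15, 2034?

Day-of-year of April 5, 2025: 95.
Day-of-year of March 15, 2034: 74.
2025 has 365 days, so 365 − 95 = 270 days remain in 2025.
Full years 2026–2033: 6 common + 2 leap = 6×365 + 2×366 = 2922 days.
Total: 270 + 2922 + 74 = 3266 days.

3266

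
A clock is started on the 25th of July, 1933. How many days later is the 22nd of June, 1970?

Day-of-year of July 25, 1933: 206.
Day-of-year of June 22, 1970: 173.
1933 has 365 days, so 365 − 206 = 159 days remain in 1933.
Full years 1934–1969: 27 common + 9 leap = 27×365 + 9×366 = 13149 days.
Total: 159 + 13149 + 173 = 13481 days.

13481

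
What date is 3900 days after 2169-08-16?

2180-04-20

Count 3900 days after August 16, 2169:
From August 16, 2169 to August 16, 2179: 10 years, of which 2 contain a Feb 29 — 8×365 + 2×366 = 3652 days.
August 2179: 31 − 16 = 15 days remain.
Then September (30), October (31), November (30), December (31), January (31), February 2180 (29), March (31): 30 + 31 + 30 + 31 + 31 + 29 + 31 = 213 days.
April 1–20, 2180: 20 days.
Residual: 248 days.
Total: 3900 days.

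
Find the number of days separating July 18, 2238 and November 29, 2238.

July 2238: 31 − 18 = 13 days remain.
Then August (31), September (30), October (31): 31 + 30 + 31 = 92 days.
November 1–29, 2238: 29 days.
Total: 13 + 92 + 29 = 134 days.

134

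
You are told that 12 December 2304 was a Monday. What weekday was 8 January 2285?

Thursday

Count forward from the earlier date (January 8, 2285) to the later (December 12, 2304):
Day-of-year of January 8, 2285: 8.
Day-of-year of December 12, 2304: 347.
2285 has 365 days, so 365 − 8 = 357 days remain in 2285.
Full years 2286–2303: 15 common + 3 leap = 15×365 + 3×366 = 6573 days.
Total: 357 + 6573 + 347 = 7277 days.
7277 mod 7 = 4, so 4 days before Monday is Thursday.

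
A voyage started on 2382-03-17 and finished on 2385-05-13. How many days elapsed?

1153

March 17, 2382 → March 17, 2383: 365 days.
March 17, 2383 → March 17, 2384: 366 days (2384 is a leap year).
March 17, 2384 → March 17, 2385: 365 days.
March 2385: 31 − 17 = 14 days remain.
Then April (30): 30 days.
May 1–13, 2385: 13 days.
Residual: 57 days.
Total: 1153 days.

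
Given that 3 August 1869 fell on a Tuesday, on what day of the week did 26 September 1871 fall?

August 1869: 31 − 3 = 28 days remain.
Then 24 full months totalling 730 days.
September 1–26, 1871: 26 days.
Total: 28 + 730 + 26 = 784 days.
784 is a multiple of 7, so 26 September 1871 falls on the same weekday: Tuesday.

Tuesday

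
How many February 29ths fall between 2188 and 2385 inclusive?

48

Years divisible by 4: 2188, 2192, …, 2384 — 50 in all.
Of these, 2200, 2300 are divisible by 100 but not 400, so not leap.
Leap years: 50 − 2 = 48.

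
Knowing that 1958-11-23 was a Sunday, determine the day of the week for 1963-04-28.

November 23, 1958 → November 23, 1959: 365 days.
November 23, 1959 → November 23, 1960: 366 days (1960 is a leap year).
November 23, 1960 → November 23, 1961: 365 days.
November 23, 1961 → November 23, 1962: 365 days.
November 1962: 30 − 23 = 7 days remain.
Then December (31), January (31), February 1963 (28), March (31): 31 + 31 + 28 + 31 = 121 days.
April 1–28, 1963: 28 days.
Residual: 156 days.
Total: 1617 days.
1617 is a multiple of 7, so 1963-04-28 falls on the same weekday: Sunday.

Sunday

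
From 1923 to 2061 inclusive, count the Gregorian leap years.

Years divisible by 4: 1924, 1928, …, 2060 — 35 in all.
2000 is divisible by 400, so still leap.
No century exceptions apply. Count: 35.

35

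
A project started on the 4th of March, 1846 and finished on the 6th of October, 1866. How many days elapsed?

From March 4, 1846 to March 4, 1866: 20 years, of which 5 contain a Feb 29 — 15×365 + 5×366 = 7305 days.
March 1866: 31 − 4 = 27 days remain.
Then April (30), May (31), June (30), July (31), August (31), September (30): 30 + 31 + 30 + 31 + 31 + 30 = 183 days.
October 1–6, 1866: 6 days.
Residual: 216 days.
Total: 7521 days.

7521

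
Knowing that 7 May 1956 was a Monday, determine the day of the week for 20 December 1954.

Monday

Count forward from the earlier date (December 20, 1954) to the later (May 7, 1956):
December 1954: 31 − 20 = 11 days remain.
Then 16 full months totalling 486 days.
May 1–7, 1956: 7 days.
Total: 11 + 486 + 7 = 504 days.
504 is a multiple of 7, so 20 December 1954 falls on the same weekday: Monday.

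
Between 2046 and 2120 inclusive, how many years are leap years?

Years divisible by 4: 2048, 2052, …, 2120 — 19 in all.
Of these, 2100 is divisible by 100 but not 400, so not leap.
Leap years: 19 − 1 = 18.

18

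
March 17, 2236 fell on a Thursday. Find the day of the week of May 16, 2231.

Monday

Count forward from the earlier date (May 16, 2231) to the later (March 17, 2236):
Day-of-year of May 16, 2231: 136.
Day-of-year of March 17, 2236: 77.
2231 has 365 days, so 365 − 136 = 229 days remain in 2231.
Full years: 2232: 366; 2233: 365; 2234: 365; 2235: 365. Sum = 1461.
Total: 229 + 1461 + 77 = 1767 days.
1767 mod 7 = 3, so 3 days before Thursday is Monday.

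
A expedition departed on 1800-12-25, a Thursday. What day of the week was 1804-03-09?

Day-of-year of December 25, 1800: 359.
Day-of-year of March 9, 1804: 69.
1800 has 365 days, so 365 − 359 = 6 days remain in 1800.
Full years: 1801: 365; 1802: 365; 1803: 365. Sum = 1095.
Total: 6 + 1095 + 69 = 1170 days.
1170 mod 7 = 1, so 1 day after Thursday is Friday.

Friday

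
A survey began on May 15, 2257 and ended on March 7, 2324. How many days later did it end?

Day-of-year of May 15, 2257: 135.
Day-of-year of March 7, 2324: 67.
2257 has 365 days, so 365 − 135 = 230 days remain in 2257.
Full years 2258–2323: 51 common + 15 leap = 51×365 + 15×366 = 24105 days.
Total: 230 + 24105 + 67 = 24402 days.

24402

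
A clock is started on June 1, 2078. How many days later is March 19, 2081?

June 1, 2078 → June 1, 2079: 365 days.
June 1, 2079 → June 1, 2080: 366 days (2080 is a leap year).
June 2080: 30 − 1 = 29 days remain.
Then July (31), August (31), September (30), October (31), November (30), December (31), January (31), February 2081 (28): 31 + 31 + 30 + 31 + 30 + 31 + 31 + 28 = 243 days.
March 1–19, 2081: 19 days.
Residual: 291 days.
Total: 1022 days.

1022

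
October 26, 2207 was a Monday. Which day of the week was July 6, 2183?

Count forward from the earlier date (July 6, 2183) to the later (October 26, 2207):
From July 6, 2183 to July 6, 2207: 24 years, of which 5 contain a Feb 29 — 19×365 + 5×366 = 8765 days.
(2200 is not a leap year (divisible by 100 but not 400).)
July 2207: 31 − 6 = 25 days remain.
Then August (31), September (30): 31 + 30 = 61 days.
October 1–26, 2207: 26 days.
Residual: 112 days.
Total: 8877 days.
8877 mod 7 = 1, so 1 day before Monday is Sunday.

Sunday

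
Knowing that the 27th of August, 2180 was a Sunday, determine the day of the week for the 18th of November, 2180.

Saturday

August 2180: 31 − 27 = 4 days remain.
Then September (30), October (31): 30 + 31 = 61 days.
November 1–18, 2180: 18 days.
Total: 4 + 61 + 18 = 83 days.
83 mod 7 = 6, so 6 days after Sunday is Saturday.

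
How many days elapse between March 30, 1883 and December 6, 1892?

Day-of-year of March 30, 1883: 89.
Day-of-year of December 6, 1892: 341.
1883 has 365 days, so 365 − 89 = 276 days remain in 1883.
Full years 1884–1891: 6 common + 2 leap = 6×365 + 2×366 = 2922 days.
Total: 276 + 2922 + 341 = 3539 days.

3539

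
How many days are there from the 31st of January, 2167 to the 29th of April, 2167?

88

January 2167: 31 − 31 = 0 days remain.
Then February 2167 (28), March (31): 28 + 31 = 59 days.
April 1–29, 2167: 29 days.
Total: 0 + 59 + 29 = 88 days.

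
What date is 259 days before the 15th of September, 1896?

the 31st of December, 1895

Count 259 days before September 15, 1896:
Day-of-year of December 31, 1895: 365.
Day-of-year of September 15, 1896: 259.
1895 has 365 days, so 365 − 365 = 0 days remain in 1895.
Total: 0 + 259 = 259 days.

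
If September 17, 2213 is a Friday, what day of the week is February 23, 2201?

Count forward from the earlier date (February 23, 2201) to the later (September 17, 2213):
Day-of-year of February 23, 2201: 54.
Day-of-year of September 17, 2213: 260.
2201 has 365 days, so 365 − 54 = 311 days remain in 2201.
Full years 2202–2212: 8 common + 3 leap = 8×365 + 3×366 = 4018 days.
Total: 311 + 4018 + 260 = 4589 days.
4589 mod 7 = 4, so 4 days before Friday is Monday.

Monday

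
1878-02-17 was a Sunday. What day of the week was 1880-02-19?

Thursday

February 1878: 28 − 17 = 11 days remain (1878 is not a leap year, so February has 28 days).
Then 23 full months totalling 702 days.
February 1–19, 1880: 19 days (1880 is a leap year).
Total: 11 + 702 + 19 = 732 days.
732 mod 7 = 4, so 4 days after Sunday is Thursday.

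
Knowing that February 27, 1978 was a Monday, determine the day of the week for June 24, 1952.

Count forward from the earlier date (June 24, 1952) to the later (February 27, 1978):
From June 24, 1952 to June 24, 1977: 25 years, of which 6 contain a Feb 29 — 19×365 + 6×366 = 9131 days.
June 1977: 30 − 24 = 6 days remain.
Then July (31), August (31), September (30), October (31), November (30), December (31), January (31): 31 + 31 + 30 + 31 + 30 + 31 + 31 = 215 days.
February 1–27, 1978: 27 days (1978 is not a leap year).
Residual: 248 days.
Total: 9379 days.
9379 mod 7 = 6, so 6 days before Monday is Tuesday.

Tuesday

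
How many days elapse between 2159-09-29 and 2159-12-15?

September 2159: 30 − 29 = 1 day remains.
Then October (31), November (30): 31 + 30 = 61 days.
December 1–15, 2159: 15 days.
Total: 1 + 61 + 15 = 77 days.

77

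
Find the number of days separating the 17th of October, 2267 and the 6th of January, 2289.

7752

From October 17, 2267 to October 17, 2288: 21 years, of which 6 contain a Feb 29 — 15×365 + 6×366 = 7671 days.
October 2288: 31 − 17 = 14 days remain.
Then November (30), December (31): 30 + 31 = 61 days.
January 1–6, 2289: 6 days.
Residual: 81 days.
Total: 7752 days.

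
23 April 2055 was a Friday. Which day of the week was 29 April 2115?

Day-of-year of April 23, 2055: 113.
Day-of-year of April 29, 2115: 119.
2055 has 365 days, so 365 − 113 = 252 days remain in 2055.
Full years 2056–2114: 45 common + 14 leap = 45×365 + 14×366 = 21549 days.
Total: 252 + 21549 + 119 = 21920 days.
21920 mod 7 = 3, so 3 days after Friday is Monday.

Monday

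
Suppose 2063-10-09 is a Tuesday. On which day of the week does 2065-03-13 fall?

October 9, 2063 → October 9, 2064: 366 days (2064 is a leap year).
October 2064: 31 − 9 = 22 days remain.
Then November (30), December (31), January (31), February 2065 (28): 30 + 31 + 31 + 28 = 120 days.
March 1–13, 2065: 13 days.
Residual: 155 days.
Total: 521 days.
521 mod 7 = 3, so 3 days after Tuesday is Friday.

Friday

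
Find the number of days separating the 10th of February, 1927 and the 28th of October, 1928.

626

February 1927: 28 − 10 = 18 days remain (1927 is not a leap year, so February has 28 days).
Then 19 full months totalling 580 days.
October 1–28, 1928: 28 days.
Total: 18 + 580 + 28 = 626 days.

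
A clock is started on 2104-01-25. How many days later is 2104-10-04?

253

January 2104: 31 − 25 = 6 days remain.
Then February 2104 (29), March (31), April (30), May (31), June (30), July (31), August (31), September (30): 29 + 31 + 30 + 31 + 30 + 31 + 31 + 30 = 243 days.
October 1–4, 2104: 4 days.
Total: 6 + 243 + 4 = 253 days.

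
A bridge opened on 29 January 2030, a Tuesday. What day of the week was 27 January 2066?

From January 29, 2030 to January 29, 2065: 35 years, of which 9 contain a Feb 29 — 26×365 + 9×366 = 12784 days.
January 2065: 31 − 29 = 2 days remain.
Then 11 full months totalling 334 days.
January 1–27, 2066: 27 days.
Residual: 363 days.
Total: 13147 days.
13147 mod 7 = 1, so 1 day after Tuesday is Wednesday.

Wednesday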